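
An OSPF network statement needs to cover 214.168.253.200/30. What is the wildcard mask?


Subnet mask: 255.255.255.252
Wildcard = 255.255.255.255 - subnet mask
255 - 255 = 0
255 - 255 = 0
255 - 255 = 0
255 - 252 = 3
Wildcard: 0.0.0.3


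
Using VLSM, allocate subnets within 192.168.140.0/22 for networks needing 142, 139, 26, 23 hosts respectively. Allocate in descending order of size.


142 hosts -> /24 (254 usable): 192.168.140.0/24
139 hosts -> /24 (254 usable): 192.168.141.0/24
26 hosts -> /27 (30 usable): 192.168.142.0/27
23 hosts -> /27 (30 usable): 192.168.142.32/27
Allocation: 192.168.140.0/24 (142 hosts, 254 usable); 192.168.141.0/24 (139 hosts, 254 usable); 192.168.142.0/27 (26 hosts, 30 usable); 192.168.142.32/27 (23 hosts, 30 usable)


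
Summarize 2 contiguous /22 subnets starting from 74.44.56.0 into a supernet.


Original prefix: /22
Number of subnets: 2 = 2^1
New prefix = 22 - 1 = 21
Supernet: 74.44.56.0/21


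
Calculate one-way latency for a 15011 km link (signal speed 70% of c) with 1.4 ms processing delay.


Speed = 0.7 * 3e5 km/s = 210000 km/s
Propagation delay = 15011 / 210000 = 0.0715 s = 71.481 ms
Processing delay = 1.4 ms
Total one-way latency = 72.881 ms


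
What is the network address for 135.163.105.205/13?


IP:   10000111.10100011.01101001.11001101
Mask: 11111111.11111000.00000000.00000000
AND operation:
Net:  10000111.10100000.00000000.00000000
Network: 135.160.0.0/13


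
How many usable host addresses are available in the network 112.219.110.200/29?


Host bits = 32 - 29 = 3
Total addresses = 2^3 = 8
Usable = total - 2 (network and broadcast)
Usable hosts: 6


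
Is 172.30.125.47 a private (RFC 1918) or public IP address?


RFC 1918 private ranges:
  10.0.0.0/8 (10.0.0.0 - 10.255.255.255)
  172.16.0.0/12 (172.16.0.0 - 172.31.255.255)
  192.168.0.0/16 (192.168.0.0 - 192.168.255.255)
Private (in 172.16.0.0/12)


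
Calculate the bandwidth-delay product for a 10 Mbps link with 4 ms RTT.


BDP = bandwidth * RTT
= 10 Mbps * 4 ms
= 10 * 1e6 * 4 / 1000 bits
= 40000 bits
= 5000 bytes
= 4.8828 KB
BDP = 40000 bits (5000 bytes)


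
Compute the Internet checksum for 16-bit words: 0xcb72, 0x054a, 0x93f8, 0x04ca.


Sum all words (with carry folding):
+ 0xcb72 = 0xcb72
+ 0x054a = 0xd0bc
+ 0x93f8 = 0x64b5
+ 0x04ca = 0x697f
One's complement: ~0x697f
Checksum = 0x9680


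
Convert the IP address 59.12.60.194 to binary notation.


59 = 00111011
12 = 00001100
60 = 00111100
194 = 11000010
Binary: 00111011.00001100.00111100.11000010


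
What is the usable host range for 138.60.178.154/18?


Network: 138.60.128.0
Broadcast: 138.60.191.255
First usable = network + 1
Last usable = broadcast - 1
Range: 138.60.128.1 to 138.60.191.254


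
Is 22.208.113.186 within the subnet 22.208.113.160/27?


Subnet network: 22.208.113.160
Test IP AND mask: 22.208.113.160
Yes, 22.208.113.186 is in 22.208.113.160/27


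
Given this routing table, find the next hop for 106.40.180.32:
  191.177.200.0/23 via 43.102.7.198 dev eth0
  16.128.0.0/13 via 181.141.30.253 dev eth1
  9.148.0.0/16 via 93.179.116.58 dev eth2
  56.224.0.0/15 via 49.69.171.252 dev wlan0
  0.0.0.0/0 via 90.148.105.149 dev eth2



Longest prefix match for 106.40.180.32:
  /23 191.177.200.0: no
  /13 16.128.0.0: no
  /16 9.148.0.0: no
  /15 56.224.0.0: no
  /0 0.0.0.0: MATCH
Selected: next-hop 90.148.105.149 via eth2 (matched /0)


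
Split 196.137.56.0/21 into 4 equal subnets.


New prefix = 21 + 2 = 23
Each subnet has 512 addresses
  196.137.56.0/23
  196.137.58.0/23
  196.137.60.0/23
  196.137.62.0/23
Subnets: 196.137.56.0/23, 196.137.58.0/23, 196.137.60.0/23, 196.137.62.0/23


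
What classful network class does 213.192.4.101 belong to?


First octet: 213
Binary: 11010101
110xxxxx -> Class C (192-223)
Class C, default mask 255.255.255.0 (/24)


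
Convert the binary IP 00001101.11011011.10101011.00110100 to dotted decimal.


00001101 = 13
11011011 = 219
10101011 = 171
00110100 = 52
IP: 13.219.171.52


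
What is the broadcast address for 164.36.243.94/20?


Network: 164.36.240.0/20
Host bits = 12
Set all host bits to 1:
Broadcast: 164.36.255.255


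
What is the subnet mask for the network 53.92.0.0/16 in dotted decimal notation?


/16 means 16 network bits, 16 host bits
Binary: 11111111111111110000000000000000
Mask: 255.255.0.0


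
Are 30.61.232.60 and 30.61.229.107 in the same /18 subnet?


Mask: 255.255.192.0
30.61.232.60 AND mask = 30.61.192.0
30.61.229.107 AND mask = 30.61.192.0
Yes, same subnet (30.61.192.0)


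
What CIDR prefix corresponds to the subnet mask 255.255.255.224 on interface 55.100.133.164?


Binary: 11111111.11111111.11111111.11100000
Count leading 1s
Prefix: /27


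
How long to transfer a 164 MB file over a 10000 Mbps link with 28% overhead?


Effective throughput = 10000 * (1 - 28/100) = 7200 Mbps
File size in Mb = 164 * 8 = 1312 Mb
Time = 1312 / 7200
Time = 0.1822 seconds


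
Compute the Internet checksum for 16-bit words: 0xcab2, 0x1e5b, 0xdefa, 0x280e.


Sum all words (with carry folding):
+ 0xcab2 = 0xcab2
+ 0x1e5b = 0xe90d
+ 0xdefa = 0xc808
+ 0x280e = 0xf016
One's complement: ~0xf016
Checksum = 0x0fe9


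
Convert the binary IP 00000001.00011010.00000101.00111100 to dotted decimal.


00000001 = 1
00011010 = 26
00000101 = 5
00111100 = 60
IP: 1.26.5.60


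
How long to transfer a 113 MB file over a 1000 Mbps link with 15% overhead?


Effective throughput = 1000 * (1 - 15/100) = 850 Mbps
File size in Mb = 113 * 8 = 904 Mb
Time = 904 / 850
Time = 1.0635 seconds


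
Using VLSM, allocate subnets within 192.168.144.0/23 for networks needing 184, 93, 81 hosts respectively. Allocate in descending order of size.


184 hosts -> /24 (254 usable): 192.168.144.0/24
93 hosts -> /25 (126 usable): 192.168.145.0/25
81 hosts -> /25 (126 usable): 192.168.145.128/25
Allocation: 192.168.144.0/24 (184 hosts, 254 usable); 192.168.145.0/25 (93 hosts, 126 usable); 192.168.145.128/25 (81 hosts, 126 usable)


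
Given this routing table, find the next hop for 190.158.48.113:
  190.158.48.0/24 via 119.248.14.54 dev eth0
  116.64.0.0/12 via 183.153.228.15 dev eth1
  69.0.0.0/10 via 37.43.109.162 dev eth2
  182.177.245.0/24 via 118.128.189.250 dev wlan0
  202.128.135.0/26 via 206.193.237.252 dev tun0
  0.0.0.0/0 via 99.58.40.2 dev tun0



Longest prefix match for 190.158.48.113:
  /24 190.158.48.0: MATCH
  /12 116.64.0.0: no
  /10 69.0.0.0: no
  /24 182.177.245.0: no
  /26 202.128.135.0: no
  /0 0.0.0.0: MATCH
Selected: next-hop 119.248.14.54 via eth0 (matched /24)


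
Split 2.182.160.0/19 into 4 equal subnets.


New prefix = 19 + 2 = 21
Each subnet has 2048 addresses
  2.182.160.0/21
  2.182.168.0/21
  2.182.176.0/21
  2.182.184.0/21
Subnets: 2.182.160.0/21, 2.182.168.0/21, 2.182.176.0/21, 2.182.184.0/21


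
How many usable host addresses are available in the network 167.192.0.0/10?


Host bits = 32 - 10 = 22
Total addresses = 2^22 = 4194304
Usable = total - 2 (network and broadcast)
Usable hosts: 4194302


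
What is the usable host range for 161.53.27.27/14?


Network: 161.52.0.0
Broadcast: 161.55.255.255
First usable = network + 1
Last usable = broadcast - 1
Range: 161.52.0.1 to 161.55.255.254


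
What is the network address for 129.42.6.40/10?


IP:   10000001.00101010.00000110.00101000
Mask: 11111111.11000000.00000000.00000000
AND operation:
Net:  10000001.00000000.00000000.00000000
Network: 129.0.0.0/10


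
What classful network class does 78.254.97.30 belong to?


First octet: 78
Binary: 01001110
0xxxxxxx -> Class A (1-126)
Class A, default mask 255.0.0.0 (/8)


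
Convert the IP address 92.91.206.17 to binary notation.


92 = 01011100
91 = 01011011
206 = 11001110
17 = 00010001
Binary: 01011100.01011011.11001110.00010001


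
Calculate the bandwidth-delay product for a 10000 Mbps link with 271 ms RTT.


BDP = bandwidth * RTT
= 10000 Mbps * 271 ms
= 10000 * 1e6 * 271 / 1000 bits
= 2710000000 bits
= 338750000 bytes
= 330810.5469 KB
BDP = 2710000000 bits (338750000 bytes)


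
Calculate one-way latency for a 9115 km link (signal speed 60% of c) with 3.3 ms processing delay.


Speed = 0.6 * 3e5 km/s = 180000 km/s
Propagation delay = 9115 / 180000 = 0.0506 s = 50.6389 ms
Processing delay = 3.3 ms
Total one-way latency = 53.9389 ms


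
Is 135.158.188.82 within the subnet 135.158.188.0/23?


Subnet network: 135.158.188.0
Test IP AND mask: 135.158.188.0
Yes, 135.158.188.82 is in 135.158.188.0/23


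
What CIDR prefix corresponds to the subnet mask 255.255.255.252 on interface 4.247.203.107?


Binary: 11111111.11111111.11111111.11111100
Count leading 1s
Prefix: /30


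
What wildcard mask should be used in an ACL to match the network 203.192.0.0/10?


Subnet mask: 255.192.0.0
Wildcard = 255.255.255.255 - subnet mask
255 - 255 = 0
255 - 192 = 63
255 - 0 = 255
255 - 0 = 255
Wildcard: 0.63.255.255


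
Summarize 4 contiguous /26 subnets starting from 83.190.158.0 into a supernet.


Original prefix: /26
Number of subnets: 4 = 2^2
New prefix = 26 - 2 = 24
Supernet: 83.190.158.0/24


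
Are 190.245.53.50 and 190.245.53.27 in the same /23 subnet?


Mask: 255.255.254.0
190.245.53.50 AND mask = 190.245.52.0
190.245.53.27 AND mask = 190.245.52.0
Yes, same subnet (190.245.52.0)


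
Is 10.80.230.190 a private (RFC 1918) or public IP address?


RFC 1918 private ranges:
  10.0.0.0/8 (10.0.0.0 - 10.255.255.255)
  172.16.0.0/12 (172.16.0.0 - 172.31.255.255)
  192.168.0.0/16 (192.168.0.0 - 192.168.255.255)
Private (in 10.0.0.0/8)


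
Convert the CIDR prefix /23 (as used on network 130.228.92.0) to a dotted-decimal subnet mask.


/23 means 23 network bits, 9 host bits
Binary: 11111111111111111111111000000000
Mask: 255.255.254.0


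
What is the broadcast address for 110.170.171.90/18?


Network: 110.170.128.0/18
Host bits = 14
Set all host bits to 1:
Broadcast: 110.170.191.255


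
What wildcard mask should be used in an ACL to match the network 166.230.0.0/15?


Subnet mask: 255.254.0.0
Wildcard = 255.255.255.255 - subnet mask
255 - 255 = 0
255 - 254 = 1
255 - 0 = 255
255 - 0 = 255
Wildcard: 0.1.255.255


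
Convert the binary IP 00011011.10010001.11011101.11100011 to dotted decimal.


00011011 = 27
10010001 = 145
11011101 = 221
11100011 = 227
IP: 27.145.221.227


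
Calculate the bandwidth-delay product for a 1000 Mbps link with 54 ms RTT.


BDP = bandwidth * RTT
= 1000 Mbps * 54 ms
= 1000 * 1e6 * 54 / 1000 bits
= 54000000 bits
= 6750000 bytes
= 6591.7969 KB
BDP = 54000000 bits (6750000 bytes)


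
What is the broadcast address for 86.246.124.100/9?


Network: 86.128.0.0/9
Host bits = 23
Set all host bits to 1:
Broadcast: 86.255.255.255


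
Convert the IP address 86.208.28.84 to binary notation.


86 = 01010110
208 = 11010000
28 = 00011100
84 = 01010100
Binary: 01010110.11010000.00011100.01010100


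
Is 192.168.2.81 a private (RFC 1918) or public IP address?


RFC 1918 private ranges:
  10.0.0.0/8 (10.0.0.0 - 10.255.255.255)
  172.16.0.0/12 (172.16.0.0 - 172.31.255.255)
  192.168.0.0/16 (192.168.0.0 - 192.168.255.255)
Private (in 192.168.0.0/16)


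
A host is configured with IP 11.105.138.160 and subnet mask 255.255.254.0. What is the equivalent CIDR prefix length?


Binary: 11111111.11111111.11111110.00000000
Count leading 1s
Prefix: /23


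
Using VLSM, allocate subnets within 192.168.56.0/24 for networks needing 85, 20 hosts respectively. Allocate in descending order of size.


85 hosts -> /25 (126 usable): 192.168.56.0/25
20 hosts -> /27 (30 usable): 192.168.56.128/27
Allocation: 192.168.56.0/25 (85 hosts, 126 usable); 192.168.56.128/27 (20 hosts, 30 usable)


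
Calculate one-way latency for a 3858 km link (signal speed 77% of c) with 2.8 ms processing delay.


Speed = 0.77 * 3e5 km/s = 231000 km/s
Propagation delay = 3858 / 231000 = 0.0167 s = 16.7013 ms
Processing delay = 2.8 ms
Total one-way latency = 19.5013 ms


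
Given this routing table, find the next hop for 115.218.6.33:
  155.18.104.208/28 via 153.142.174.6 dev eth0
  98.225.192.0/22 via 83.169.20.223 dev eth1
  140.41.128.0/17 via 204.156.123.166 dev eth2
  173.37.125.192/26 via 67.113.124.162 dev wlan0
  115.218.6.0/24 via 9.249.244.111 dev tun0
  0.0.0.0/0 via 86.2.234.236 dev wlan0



Longest prefix match for 115.218.6.33:
  /28 155.18.104.208: no
  /22 98.225.192.0: no
  /17 140.41.128.0: no
  /26 173.37.125.192: no
  /24 115.218.6.0: MATCH
  /0 0.0.0.0: MATCH
Selected: next-hop 9.249.244.111 via tun0 (matched /24)


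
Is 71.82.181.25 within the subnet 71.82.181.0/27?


Subnet network: 71.82.181.0
Test IP AND mask: 71.82.181.0
Yes, 71.82.181.25 is in 71.82.181.0/27


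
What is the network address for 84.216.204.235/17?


IP:   01010100.11011000.11001100.11101011
Mask: 11111111.11111111.10000000.00000000
AND operation:
Net:  01010100.11011000.10000000.00000000
Network: 84.216.128.0/17


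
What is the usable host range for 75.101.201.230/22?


Network: 75.101.200.0
Broadcast: 75.101.203.255
First usable = network + 1
Last usable = broadcast - 1
Range: 75.101.200.1 to 75.101.203.254


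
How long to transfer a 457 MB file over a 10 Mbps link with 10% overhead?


Effective throughput = 10 * (1 - 10/100) = 9 Mbps
File size in Mb = 457 * 8 = 3656 Mb
Time = 3656 / 9
Time = 406.2222 seconds


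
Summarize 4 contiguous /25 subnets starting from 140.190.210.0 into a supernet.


Original prefix: /25
Number of subnets: 4 = 2^2
New prefix = 25 - 2 = 23
Supernet: 140.190.210.0/23


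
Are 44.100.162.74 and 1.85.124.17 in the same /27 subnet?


Mask: 255.255.255.224
44.100.162.74 AND mask = 44.100.162.64
1.85.124.17 AND mask = 1.85.124.0
No, different subnets (44.100.162.64 vs 1.85.124.0)


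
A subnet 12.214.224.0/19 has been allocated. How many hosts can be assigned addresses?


Host bits = 32 - 19 = 13
Total addresses = 2^13 = 8192
Usable = total - 2 (network and broadcast)
Usable hosts: 8190


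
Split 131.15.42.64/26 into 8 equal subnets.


New prefix = 26 + 3 = 29
Each subnet has 8 addresses
  131.15.42.64/29
  131.15.42.72/29
  131.15.42.80/29
  131.15.42.88/29
  131.15.42.96/29
  131.15.42.104/29
  131.15.42.112/29
  131.15.42.120/29
Subnets: 131.15.42.64/29, 131.15.42.72/29, 131.15.42.80/29, 131.15.42.88/29, 131.15.42.96/29, 131.15.42.104/29, 131.15.42.112/29, 131.15.42.120/29


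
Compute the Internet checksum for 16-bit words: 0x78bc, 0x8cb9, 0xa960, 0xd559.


Sum all words (with carry folding):
+ 0x78bc = 0x78bc
+ 0x8cb9 = 0x0576
+ 0xa960 = 0xaed6
+ 0xd559 = 0x8430
One's complement: ~0x8430
Checksum = 0x7bcf


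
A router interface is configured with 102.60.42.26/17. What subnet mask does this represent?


/17 means 17 network bits, 15 host bits
Binary: 11111111111111111000000000000000
Mask: 255.255.128.0


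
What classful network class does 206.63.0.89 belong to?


First octet: 206
Binary: 11001110
110xxxxx -> Class C (192-223)
Class C, default mask 255.255.255.0 (/24)


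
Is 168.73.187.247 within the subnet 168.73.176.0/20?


Subnet network: 168.73.176.0
Test IP AND mask: 168.73.176.0
Yes, 168.73.187.247 is in 168.73.176.0/20


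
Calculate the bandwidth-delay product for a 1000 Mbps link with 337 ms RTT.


BDP = bandwidth * RTT
= 1000 Mbps * 337 ms
= 1000 * 1e6 * 337 / 1000 bits
= 337000000 bits
= 42125000 bytes
= 41137.6953 KB
BDP = 337000000 bits (42125000 bytes)


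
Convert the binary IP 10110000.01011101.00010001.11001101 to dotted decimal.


10110000 = 176
01011101 = 93
00010001 = 17
11001101 = 205
IP: 176.93.17.205


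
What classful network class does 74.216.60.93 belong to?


First octet: 74
Binary: 01001010
0xxxxxxx -> Class A (1-126)
Class A, default mask 255.0.0.0 (/8)


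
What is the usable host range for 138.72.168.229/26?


Network: 138.72.168.192
Broadcast: 138.72.168.255
First usable = network + 1
Last usable = broadcast - 1
Range: 138.72.168.193 to 138.72.168.254


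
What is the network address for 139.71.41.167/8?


IP:   10001011.01000111.00101001.10100111
Mask: 11111111.00000000.00000000.00000000
AND operation:
Net:  10001011.00000000.00000000.00000000
Network: 139.0.0.0/8


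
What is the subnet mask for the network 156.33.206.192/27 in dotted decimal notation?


/27 means 27 network bits, 5 host bits
Binary: 11111111111111111111111111100000
Mask: 255.255.255.224


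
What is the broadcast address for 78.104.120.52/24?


Network: 78.104.120.0/24
Host bits = 8
Set all host bits to 1:
Broadcast: 78.104.120.255


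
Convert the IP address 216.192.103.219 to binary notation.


216 = 11011000
192 = 11000000
103 = 01100111
219 = 11011011
Binary: 11011000.11000000.01100111.11011011


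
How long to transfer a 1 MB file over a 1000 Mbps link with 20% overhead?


Effective throughput = 1000 * (1 - 20/100) = 800 Mbps
File size in Mb = 1 * 8 = 8 Mb
Time = 8 / 800
Time = 0.01 seconds


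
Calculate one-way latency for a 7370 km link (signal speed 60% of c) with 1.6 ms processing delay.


Speed = 0.6 * 3e5 km/s = 180000 km/s
Propagation delay = 7370 / 180000 = 0.0409 s = 40.9444 ms
Processing delay = 1.6 ms
Total one-way latency = 42.5444 ms


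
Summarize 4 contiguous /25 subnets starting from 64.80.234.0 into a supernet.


Original prefix: /25
Number of subnets: 4 = 2^2
New prefix = 25 - 2 = 23
Supernet: 64.80.234.0/23


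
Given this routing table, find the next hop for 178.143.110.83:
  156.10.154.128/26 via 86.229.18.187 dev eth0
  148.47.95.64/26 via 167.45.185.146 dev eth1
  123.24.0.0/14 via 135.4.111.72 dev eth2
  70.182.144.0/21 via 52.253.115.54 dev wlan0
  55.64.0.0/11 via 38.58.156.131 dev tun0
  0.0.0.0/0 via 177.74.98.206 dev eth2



Longest prefix match for 178.143.110.83:
  /26 156.10.154.128: no
  /26 148.47.95.64: no
  /14 123.24.0.0: no
  /21 70.182.144.0: no
  /11 55.64.0.0: no
  /0 0.0.0.0: MATCH
Selected: next-hop 177.74.98.206 via eth2 (matched /0)


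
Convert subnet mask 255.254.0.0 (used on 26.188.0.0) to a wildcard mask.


Subnet mask: 255.254.0.0
Wildcard = 255.255.255.255 - subnet mask
255 - 255 = 0
255 - 254 = 1
255 - 0 = 255
255 - 0 = 255
Wildcard: 0.1.255.255


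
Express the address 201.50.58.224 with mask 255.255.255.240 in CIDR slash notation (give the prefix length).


Binary: 11111111.11111111.11111111.11110000
Count leading 1s
Prefix: /28


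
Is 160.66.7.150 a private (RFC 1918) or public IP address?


RFC 1918 private ranges:
  10.0.0.0/8 (10.0.0.0 - 10.255.255.255)
  172.16.0.0/12 (172.16.0.0 - 172.31.255.255)
  192.168.0.0/16 (192.168.0.0 - 192.168.255.255)
Public (not in any RFC 1918 range)


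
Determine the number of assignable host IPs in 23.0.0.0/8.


Host bits = 32 - 8 = 24
Total addresses = 2^24 = 16777216
Usable = total - 2 (network and broadcast)
Usable hosts: 16777214


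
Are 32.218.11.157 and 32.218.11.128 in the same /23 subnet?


Mask: 255.255.254.0
32.218.11.157 AND mask = 32.218.10.0
32.218.11.128 AND mask = 32.218.10.0
Yes, same subnet (32.218.10.0)


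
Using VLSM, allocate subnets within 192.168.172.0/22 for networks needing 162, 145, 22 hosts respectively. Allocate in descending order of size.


162 hosts -> /24 (254 usable): 192.168.172.0/24
145 hosts -> /24 (254 usable): 192.168.173.0/24
22 hosts -> /27 (30 usable): 192.168.174.0/27
Allocation: 192.168.172.0/24 (162 hosts, 254 usable); 192.168.173.0/24 (145 hosts, 254 usable); 192.168.174.0/27 (22 hosts, 30 usable)


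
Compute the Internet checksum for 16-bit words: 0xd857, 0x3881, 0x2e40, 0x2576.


Sum all words (with carry folding):
+ 0xd857 = 0xd857
+ 0x3881 = 0x10d9
+ 0x2e40 = 0x3f19
+ 0x2576 = 0x648f
One's complement: ~0x648f
Checksum = 0x9b70


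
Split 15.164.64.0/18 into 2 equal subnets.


New prefix = 18 + 1 = 19
Each subnet has 8192 addresses
  15.164.64.0/19
  15.164.96.0/19
Subnets: 15.164.64.0/19, 15.164.96.0/19


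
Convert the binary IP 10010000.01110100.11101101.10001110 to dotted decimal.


10010000 = 144
01110100 = 116
11101101 = 237
10001110 = 142
IP: 144.116.237.142


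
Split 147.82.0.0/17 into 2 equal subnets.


New prefix = 17 + 1 = 18
Each subnet has 16384 addresses
  147.82.0.0/18
  147.82.64.0/18
Subnets: 147.82.0.0/18, 147.82.64.0/18


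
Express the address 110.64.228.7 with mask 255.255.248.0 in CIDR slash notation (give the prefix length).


Binary: 11111111.11111111.11111000.00000000
Count leading 1s
Prefix: /21


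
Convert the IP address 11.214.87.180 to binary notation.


11 = 00001011
214 = 11010110
87 = 01010111
180 = 10110100
Binary: 00001011.11010110.01010111.10110100


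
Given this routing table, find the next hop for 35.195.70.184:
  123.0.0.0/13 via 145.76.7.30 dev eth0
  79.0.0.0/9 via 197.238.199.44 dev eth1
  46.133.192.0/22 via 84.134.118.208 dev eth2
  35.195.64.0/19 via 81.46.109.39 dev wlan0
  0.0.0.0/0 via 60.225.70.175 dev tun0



Longest prefix match for 35.195.70.184:
  /13 123.0.0.0: no
  /9 79.0.0.0: no
  /22 46.133.192.0: no
  /19 35.195.64.0: MATCH
  /0 0.0.0.0: MATCH
Selected: next-hop 81.46.109.39 via wlan0 (matched /19)


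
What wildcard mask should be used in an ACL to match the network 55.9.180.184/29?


Subnet mask: 255.255.255.248
Wildcard = 255.255.255.255 - subnet mask
255 - 255 = 0
255 - 255 = 0
255 - 255 = 0
255 - 248 = 7
Wildcard: 0.0.0.7


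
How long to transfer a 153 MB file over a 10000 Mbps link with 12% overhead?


Effective throughput = 10000 * (1 - 12/100) = 8800 Mbps
File size in Mb = 153 * 8 = 1224 Mb
Time = 1224 / 8800
Time = 0.1391 seconds


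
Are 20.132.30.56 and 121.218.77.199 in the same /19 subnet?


Mask: 255.255.224.0
20.132.30.56 AND mask = 20.132.0.0
121.218.77.199 AND mask = 121.218.64.0
No, different subnets (20.132.0.0 vs 121.218.64.0)


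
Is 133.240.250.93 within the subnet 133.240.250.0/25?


Subnet network: 133.240.250.0
Test IP AND mask: 133.240.250.0
Yes, 133.240.250.93 is in 133.240.250.0/25


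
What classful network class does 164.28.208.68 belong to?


First octet: 164
Binary: 10100100
10xxxxxx -> Class B (128-191)
Class B, default mask 255.255.0.0 (/16)


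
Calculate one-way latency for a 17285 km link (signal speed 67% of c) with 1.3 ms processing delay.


Speed = 0.67 * 3e5 km/s = 201000 km/s
Propagation delay = 17285 / 201000 = 0.086 s = 85.995 ms
Processing delay = 1.3 ms
Total one-way latency = 87.295 ms


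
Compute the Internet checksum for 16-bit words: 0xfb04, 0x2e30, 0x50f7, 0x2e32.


Sum all words (with carry folding):
+ 0xfb04 = 0xfb04
+ 0x2e30 = 0x2935
+ 0x50f7 = 0x7a2c
+ 0x2e32 = 0xa85e
One's complement: ~0xa85e
Checksum = 0x57a1


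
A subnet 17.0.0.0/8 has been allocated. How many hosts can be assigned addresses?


Host bits = 32 - 8 = 24
Total addresses = 2^24 = 16777216
Usable = total - 2 (network and broadcast)
Usable hosts: 16777214


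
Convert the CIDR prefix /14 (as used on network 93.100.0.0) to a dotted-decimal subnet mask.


/14 means 14 network bits, 18 host bits
Binary: 11111111111111000000000000000000
Mask: 255.252.0.0


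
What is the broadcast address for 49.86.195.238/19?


Network: 49.86.192.0/19
Host bits = 13
Set all host bits to 1:
Broadcast: 49.86.223.255


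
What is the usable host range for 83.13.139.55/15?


Network: 83.12.0.0
Broadcast: 83.13.255.255
First usable = network + 1
Last usable = broadcast - 1
Range: 83.12.0.1 to 83.13.255.254


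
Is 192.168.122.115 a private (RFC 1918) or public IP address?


RFC 1918 private ranges:
  10.0.0.0/8 (10.0.0.0 - 10.255.255.255)
  172.16.0.0/12 (172.16.0.0 - 172.31.255.255)
  192.168.0.0/16 (192.168.0.0 - 192.168.255.255)
Private (in 192.168.0.0/16)


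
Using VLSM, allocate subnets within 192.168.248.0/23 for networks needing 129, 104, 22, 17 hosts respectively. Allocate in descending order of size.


129 hosts -> /24 (254 usable): 192.168.248.0/24
104 hosts -> /25 (126 usable): 192.168.249.0/25
22 hosts -> /27 (30 usable): 192.168.249.128/27
17 hosts -> /27 (30 usable): 192.168.249.160/27
Allocation: 192.168.248.0/24 (129 hosts, 254 usable); 192.168.249.0/25 (104 hosts, 126 usable); 192.168.249.128/27 (22 hosts, 30 usable); 192.168.249.160/27 (17 hosts, 30 usable)


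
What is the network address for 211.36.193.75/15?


IP:   11010011.00100100.11000001.01001011
Mask: 11111111.11111110.00000000.00000000
AND operation:
Net:  11010011.00100100.00000000.00000000
Network: 211.36.0.0/15


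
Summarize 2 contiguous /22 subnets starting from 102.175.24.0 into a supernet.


Original prefix: /22
Number of subnets: 2 = 2^1
New prefix = 22 - 1 = 21
Supernet: 102.175.24.0/21


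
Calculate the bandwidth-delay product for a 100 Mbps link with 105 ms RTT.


BDP = bandwidth * RTT
= 100 Mbps * 105 ms
= 100 * 1e6 * 105 / 1000 bits
= 10500000 bits
= 1312500 bytes
= 1281.7383 KB
BDP = 10500000 bits (1312500 bytes)


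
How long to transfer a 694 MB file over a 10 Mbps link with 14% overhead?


Effective throughput = 10 * (1 - 14/100) = 8.6 Mbps
File size in Mb = 694 * 8 = 5552 Mb
Time = 5552 / 8.6
Time = 645.5814 seconds


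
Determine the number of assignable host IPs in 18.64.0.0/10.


Host bits = 32 - 10 = 22
Total addresses = 2^22 = 4194304
Usable = total - 2 (network and broadcast)
Usable hosts: 4194302


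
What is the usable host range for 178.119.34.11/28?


Network: 178.119.34.0
Broadcast: 178.119.34.15
First usable = network + 1
Last usable = broadcast - 1
Range: 178.119.34.1 to 178.119.34.14


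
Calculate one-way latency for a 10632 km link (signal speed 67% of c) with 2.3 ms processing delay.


Speed = 0.67 * 3e5 km/s = 201000 km/s
Propagation delay = 10632 / 201000 = 0.0529 s = 52.8955 ms
Processing delay = 2.3 ms
Total one-way latency = 55.1955 ms


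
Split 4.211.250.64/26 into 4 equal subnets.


New prefix = 26 + 2 = 28
Each subnet has 16 addresses
  4.211.250.64/28
  4.211.250.80/28
  4.211.250.96/28
  4.211.250.112/28
Subnets: 4.211.250.64/28, 4.211.250.80/28, 4.211.250.96/28, 4.211.250.112/28


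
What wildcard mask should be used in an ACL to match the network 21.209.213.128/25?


Subnet mask: 255.255.255.128
Wildcard = 255.255.255.255 - subnet mask
255 - 255 = 0
255 - 255 = 0
255 - 255 = 0
255 - 128 = 127
Wildcard: 0.0.0.127


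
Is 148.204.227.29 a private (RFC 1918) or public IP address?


RFC 1918 private ranges:
  10.0.0.0/8 (10.0.0.0 - 10.255.255.255)
  172.16.0.0/12 (172.16.0.0 - 172.31.255.255)
  192.168.0.0/16 (192.168.0.0 - 192.168.255.255)
Public (not in any RFC 1918 range)


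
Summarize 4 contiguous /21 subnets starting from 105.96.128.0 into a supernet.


Original prefix: /21
Number of subnets: 4 = 2^2
New prefix = 21 - 2 = 19
Supernet: 105.96.128.0/19


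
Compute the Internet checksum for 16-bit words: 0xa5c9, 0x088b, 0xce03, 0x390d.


Sum all words (with carry folding):
+ 0xa5c9 = 0xa5c9
+ 0x088b = 0xae54
+ 0xce03 = 0x7c58
+ 0x390d = 0xb565
One's complement: ~0xb565
Checksum = 0x4a9a


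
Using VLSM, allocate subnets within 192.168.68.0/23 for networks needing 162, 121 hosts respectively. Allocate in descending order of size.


162 hosts -> /24 (254 usable): 192.168.68.0/24
121 hosts -> /25 (126 usable): 192.168.69.0/25
Allocation: 192.168.68.0/24 (162 hosts, 254 usable); 192.168.69.0/25 (121 hosts, 126 usable)


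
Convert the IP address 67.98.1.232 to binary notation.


67 = 01000011
98 = 01100010
1 = 00000001
232 = 11101000
Binary: 01000011.01100010.00000001.11101000


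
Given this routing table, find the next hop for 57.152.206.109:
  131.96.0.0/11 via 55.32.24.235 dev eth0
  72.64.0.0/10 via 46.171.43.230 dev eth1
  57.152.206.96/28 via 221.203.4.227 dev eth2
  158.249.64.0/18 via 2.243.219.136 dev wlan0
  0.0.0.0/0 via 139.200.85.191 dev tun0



Longest prefix match for 57.152.206.109:
  /11 131.96.0.0: no
  /10 72.64.0.0: no
  /28 57.152.206.96: MATCH
  /18 158.249.64.0: no
  /0 0.0.0.0: MATCH
Selected: next-hop 221.203.4.227 via eth2 (matched /28)


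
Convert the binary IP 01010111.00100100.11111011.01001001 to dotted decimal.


01010111 = 87
00100100 = 36
11111011 = 251
01001001 = 73
IP: 87.36.251.73


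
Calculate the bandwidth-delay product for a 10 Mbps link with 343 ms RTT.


BDP = bandwidth * RTT
= 10 Mbps * 343 ms
= 10 * 1e6 * 343 / 1000 bits
= 3430000 bits
= 428750 bytes
= 418.7012 KB
BDP = 3430000 bits (428750 bytes)


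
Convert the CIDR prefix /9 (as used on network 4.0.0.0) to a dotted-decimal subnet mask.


/9 means 9 network bits, 23 host bits
Binary: 11111111100000000000000000000000
Mask: 255.128.0.0


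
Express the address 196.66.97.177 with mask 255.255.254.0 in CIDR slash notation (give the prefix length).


Binary: 11111111.11111111.11111110.00000000
Count leading 1s
Prefix: /23


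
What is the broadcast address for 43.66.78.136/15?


Network: 43.66.0.0/15
Host bits = 17
Set all host bits to 1:
Broadcast: 43.67.255.255


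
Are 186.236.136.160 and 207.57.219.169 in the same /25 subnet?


Mask: 255.255.255.128
186.236.136.160 AND mask = 186.236.136.128
207.57.219.169 AND mask = 207.57.219.128
No, different subnets (186.236.136.128 vs 207.57.219.128)


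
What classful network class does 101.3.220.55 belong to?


First octet: 101
Binary: 01100101
0xxxxxxx -> Class A (1-126)
Class A, default mask 255.0.0.0 (/8)


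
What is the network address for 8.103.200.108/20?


IP:   00001000.01100111.11001000.01101100
Mask: 11111111.11111111.11110000.00000000
AND operation:
Net:  00001000.01100111.11000000.00000000
Network: 8.103.192.0/20


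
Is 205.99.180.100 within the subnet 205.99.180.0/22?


Subnet network: 205.99.180.0
Test IP AND mask: 205.99.180.0
Yes, 205.99.180.100 is in 205.99.180.0/22


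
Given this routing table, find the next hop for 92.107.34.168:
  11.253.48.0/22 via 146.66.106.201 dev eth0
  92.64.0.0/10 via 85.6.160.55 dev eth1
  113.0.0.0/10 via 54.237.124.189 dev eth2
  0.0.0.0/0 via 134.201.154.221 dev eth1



Longest prefix match for 92.107.34.168:
  /22 11.253.48.0: no
  /10 92.64.0.0: MATCH
  /10 113.0.0.0: no
  /0 0.0.0.0: MATCH
Selected: next-hop 85.6.160.55 via eth1 (matched /10)


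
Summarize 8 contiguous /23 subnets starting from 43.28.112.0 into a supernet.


Original prefix: /23
Number of subnets: 8 = 2^3
New prefix = 23 - 3 = 20
Supernet: 43.28.112.0/20


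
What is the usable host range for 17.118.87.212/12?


Network: 17.112.0.0
Broadcast: 17.127.255.255
First usable = network + 1
Last usable = broadcast - 1
Range: 17.112.0.1 to 17.127.255.254


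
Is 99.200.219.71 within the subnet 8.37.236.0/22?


Subnet network: 8.37.236.0
Test IP AND mask: 99.200.216.0
No, 99.200.219.71 is not in 8.37.236.0/22


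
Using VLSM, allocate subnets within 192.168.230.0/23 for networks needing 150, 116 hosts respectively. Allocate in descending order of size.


150 hosts -> /24 (254 usable): 192.168.230.0/24
116 hosts -> /25 (126 usable): 192.168.231.0/25
Allocation: 192.168.230.0/24 (150 hosts, 254 usable); 192.168.231.0/25 (116 hosts, 126 usable)


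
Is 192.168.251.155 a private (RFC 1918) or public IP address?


RFC 1918 private ranges:
  10.0.0.0/8 (10.0.0.0 - 10.255.255.255)
  172.16.0.0/12 (172.16.0.0 - 172.31.255.255)
  192.168.0.0/16 (192.168.0.0 - 192.168.255.255)
Private (in 192.168.0.0/16)


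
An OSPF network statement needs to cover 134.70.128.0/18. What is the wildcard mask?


Subnet mask: 255.255.192.0
Wildcard = 255.255.255.255 - subnet mask
255 - 255 = 0
255 - 255 = 0
255 - 192 = 63
255 - 0 = 255
Wildcard: 0.0.63.255


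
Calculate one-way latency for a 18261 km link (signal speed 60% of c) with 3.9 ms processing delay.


Speed = 0.6 * 3e5 km/s = 180000 km/s
Propagation delay = 18261 / 180000 = 0.1014 s = 101.45 ms
Processing delay = 3.9 ms
Total one-way latency = 105.35 ms


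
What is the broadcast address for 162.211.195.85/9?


Network: 162.128.0.0/9
Host bits = 23
Set all host bits to 1:
Broadcast: 162.255.255.255


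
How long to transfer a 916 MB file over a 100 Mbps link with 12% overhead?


Effective throughput = 100 * (1 - 12/100) = 88 Mbps
File size in Mb = 916 * 8 = 7328 Mb
Time = 7328 / 88
Time = 83.2727 seconds


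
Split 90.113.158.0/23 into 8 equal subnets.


New prefix = 23 + 3 = 26
Each subnet has 64 addresses
  90.113.158.0/26
  90.113.158.64/26
  90.113.158.128/26
  90.113.158.192/26
  90.113.159.0/26
  90.113.159.64/26
  90.113.159.128/26
  90.113.159.192/26
Subnets: 90.113.158.0/26, 90.113.158.64/26, 90.113.158.128/26, 90.113.158.192/26, 90.113.159.0/26, 90.113.159.64/26, 90.113.159.128/26, 90.113.159.192/26


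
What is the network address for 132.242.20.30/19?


IP:   10000100.11110010.00010100.00011110
Mask: 11111111.11111111.11100000.00000000
AND operation:
Net:  10000100.11110010.00000000.00000000
Network: 132.242.0.0/19


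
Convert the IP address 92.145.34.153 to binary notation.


92 = 01011100
145 = 10010001
34 = 00100010
153 = 10011001
Binary: 01011100.10010001.00100010.10011001


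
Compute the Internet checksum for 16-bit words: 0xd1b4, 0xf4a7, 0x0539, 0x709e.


Sum all words (with carry folding):
+ 0xd1b4 = 0xd1b4
+ 0xf4a7 = 0xc65c
+ 0x0539 = 0xcb95
+ 0x709e = 0x3c34
One's complement: ~0x3c34
Checksum = 0xc3cb


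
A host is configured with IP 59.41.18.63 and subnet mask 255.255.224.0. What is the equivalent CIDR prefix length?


Binary: 11111111.11111111.11100000.00000000
Count leading 1s
Prefix: /19


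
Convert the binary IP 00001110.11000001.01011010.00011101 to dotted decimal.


00001110 = 14
11000001 = 193
01011010 = 90
00011101 = 29
IP: 14.193.90.29


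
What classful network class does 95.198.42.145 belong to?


First octet: 95
Binary: 01011111
0xxxxxxx -> Class A (1-126)
Class A, default mask 255.0.0.0 (/8)


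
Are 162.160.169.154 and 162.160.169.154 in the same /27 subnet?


Mask: 255.255.255.224
162.160.169.154 AND mask = 162.160.169.128
162.160.169.154 AND mask = 162.160.169.128
Yes, same subnet (162.160.169.128)


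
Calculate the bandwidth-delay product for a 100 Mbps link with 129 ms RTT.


BDP = bandwidth * RTT
= 100 Mbps * 129 ms
= 100 * 1e6 * 129 / 1000 bits
= 12900000 bits
= 1612500 bytes
= 1574.707 KB
BDP = 12900000 bits (1612500 bytes)


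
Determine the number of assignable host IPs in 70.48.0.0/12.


Host bits = 32 - 12 = 20
Total addresses = 2^20 = 1048576
Usable = total - 2 (network and broadcast)
Usable hosts: 1048574


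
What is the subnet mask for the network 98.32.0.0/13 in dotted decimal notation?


/13 means 13 network bits, 19 host bits
Binary: 11111111111110000000000000000000
Mask: 255.248.0.0


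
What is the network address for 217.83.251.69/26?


IP:   11011001.01010011.11111011.01000101
Mask: 11111111.11111111.11111111.11000000
AND operation:
Net:  11011001.01010011.11111011.01000000
Network: 217.83.251.64/26


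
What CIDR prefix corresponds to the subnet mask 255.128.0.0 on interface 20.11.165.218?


Binary: 11111111.10000000.00000000.00000000
Count leading 1s
Prefix: /9


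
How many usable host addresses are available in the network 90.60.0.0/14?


Host bits = 32 - 14 = 18
Total addresses = 2^18 = 262144
Usable = total - 2 (network and broadcast)
Usable hosts: 262142


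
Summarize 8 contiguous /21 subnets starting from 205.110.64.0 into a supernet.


Original prefix: /21
Number of subnets: 8 = 2^3
New prefix = 21 - 3 = 18
Supernet: 205.110.64.0/18


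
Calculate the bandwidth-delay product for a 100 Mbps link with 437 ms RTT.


BDP = bandwidth * RTT
= 100 Mbps * 437 ms
= 100 * 1e6 * 437 / 1000 bits
= 43700000 bits
= 5462500 bytes
= 5334.4727 KB
BDP = 43700000 bits (5462500 bytes)


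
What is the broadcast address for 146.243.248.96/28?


Network: 146.243.248.96/28
Host bits = 4
Set all host bits to 1:
Broadcast: 146.243.248.111


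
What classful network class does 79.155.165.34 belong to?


First octet: 79
Binary: 01001111
0xxxxxxx -> Class A (1-126)
Class A, default mask 255.0.0.0 (/8)


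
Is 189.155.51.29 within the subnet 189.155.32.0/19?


Subnet network: 189.155.32.0
Test IP AND mask: 189.155.32.0
Yes, 189.155.51.29 is in 189.155.32.0/19


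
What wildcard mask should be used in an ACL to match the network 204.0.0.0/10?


Subnet mask: 255.192.0.0
Wildcard = 255.255.255.255 - subnet mask
255 - 255 = 0
255 - 192 = 63
255 - 0 = 255
255 - 0 = 255
Wildcard: 0.63.255.255


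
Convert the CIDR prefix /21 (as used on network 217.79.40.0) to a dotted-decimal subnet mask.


/21 means 21 network bits, 11 host bits
Binary: 11111111111111111111100000000000
Mask: 255.255.248.0


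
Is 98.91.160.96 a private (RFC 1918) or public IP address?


RFC 1918 private ranges:
  10.0.0.0/8 (10.0.0.0 - 10.255.255.255)
  172.16.0.0/12 (172.16.0.0 - 172.31.255.255)
  192.168.0.0/16 (192.168.0.0 - 192.168.255.255)
Public (not in any RFC 1918 range)


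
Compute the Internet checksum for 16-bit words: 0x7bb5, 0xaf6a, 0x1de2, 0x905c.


Sum all words (with carry folding):
+ 0x7bb5 = 0x7bb5
+ 0xaf6a = 0x2b20
+ 0x1de2 = 0x4902
+ 0x905c = 0xd95e
One's complement: ~0xd95e
Checksum = 0x26a1


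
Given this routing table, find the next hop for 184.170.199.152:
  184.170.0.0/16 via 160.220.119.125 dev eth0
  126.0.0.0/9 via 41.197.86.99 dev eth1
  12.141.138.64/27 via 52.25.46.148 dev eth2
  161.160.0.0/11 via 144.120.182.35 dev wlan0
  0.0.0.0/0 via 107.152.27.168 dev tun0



Longest prefix match for 184.170.199.152:
  /16 184.170.0.0: MATCH
  /9 126.0.0.0: no
  /27 12.141.138.64: no
  /11 161.160.0.0: no
  /0 0.0.0.0: MATCH
Selected: next-hop 160.220.119.125 via eth0 (matched /16)


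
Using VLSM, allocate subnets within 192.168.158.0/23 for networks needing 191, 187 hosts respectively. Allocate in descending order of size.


191 hosts -> /24 (254 usable): 192.168.158.0/24
187 hosts -> /24 (254 usable): 192.168.159.0/24
Allocation: 192.168.158.0/24 (191 hosts, 254 usable); 192.168.159.0/24 (187 hosts, 254 usable)


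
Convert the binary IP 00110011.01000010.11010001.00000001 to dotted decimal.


00110011 = 51
01000010 = 66
11010001 = 209
00000001 = 1
IP: 51.66.209.1


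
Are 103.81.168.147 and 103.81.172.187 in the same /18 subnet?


Mask: 255.255.192.0
103.81.168.147 AND mask = 103.81.128.0
103.81.172.187 AND mask = 103.81.128.0
Yes, same subnet (103.81.128.0)


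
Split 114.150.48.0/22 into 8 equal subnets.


New prefix = 22 + 3 = 25
Each subnet has 128 addresses
  114.150.48.0/25
  114.150.48.128/25
  114.150.49.0/25
  114.150.49.128/25
  114.150.50.0/25
  114.150.50.128/25
  114.150.51.0/25
  114.150.51.128/25
Subnets: 114.150.48.0/25, 114.150.48.128/25, 114.150.49.0/25, 114.150.49.128/25, 114.150.50.0/25, 114.150.50.128/25, 114.150.51.0/25, 114.150.51.128/25


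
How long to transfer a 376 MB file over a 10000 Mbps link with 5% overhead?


Effective throughput = 10000 * (1 - 5/100) = 9500 Mbps
File size in Mb = 376 * 8 = 3008 Mb
Time = 3008 / 9500
Time = 0.3166 seconds


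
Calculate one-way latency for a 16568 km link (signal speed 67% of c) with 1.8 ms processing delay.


Speed = 0.67 * 3e5 km/s = 201000 km/s
Propagation delay = 16568 / 201000 = 0.0824 s = 82.4279 ms
Processing delay = 1.8 ms
Total one-way latency = 84.2279 ms


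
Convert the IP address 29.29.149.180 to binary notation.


29 = 00011101
29 = 00011101
149 = 10010101
180 = 10110100
Binary: 00011101.00011101.10010101.10110100


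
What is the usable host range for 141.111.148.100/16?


Network: 141.111.0.0
Broadcast: 141.111.255.255
First usable = network + 1
Last usable = broadcast - 1
Range: 141.111.0.1 to 141.111.255.254


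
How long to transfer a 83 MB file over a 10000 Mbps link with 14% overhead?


Effective throughput = 10000 * (1 - 14/100) = 8600 Mbps
File size in Mb = 83 * 8 = 664 Mb
Time = 664 / 8600
Time = 0.0772 seconds
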